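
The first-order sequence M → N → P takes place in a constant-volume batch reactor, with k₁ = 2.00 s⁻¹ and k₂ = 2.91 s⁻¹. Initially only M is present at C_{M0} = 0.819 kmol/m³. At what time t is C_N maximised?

0.412 s

Setting dC_N/dt = 0 gives t_opt = ln(k₂/k₁)/(k₂−k₁).
= ln(2.91/2.00)/(2.91−2.00) = ln(1.455)/0.9100 = 0.3750/0.9100 = 0.412 s.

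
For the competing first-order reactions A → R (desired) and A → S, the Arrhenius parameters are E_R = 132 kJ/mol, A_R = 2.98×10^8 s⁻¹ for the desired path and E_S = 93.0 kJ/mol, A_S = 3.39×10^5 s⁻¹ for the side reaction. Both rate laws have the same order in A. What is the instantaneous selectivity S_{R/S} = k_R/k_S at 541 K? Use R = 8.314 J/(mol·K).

0.151

With equal orders, S_{R/S} = k_R/k_S = (A_R/A_S)·exp[(E_S−E_R)/(RT)].
(E_S−E_R)/(RT) = (93.0−132)×10³/(8.314×541) = -39000/4498 = -8.671.
k_R/k_S = (2.98×10^8/3.39×10^5)·exp(-8.671) = 879.1 × 1.715×10^-4 = 0.151.
Since E_R > E_S, raising the temperature improves selectivity toward R.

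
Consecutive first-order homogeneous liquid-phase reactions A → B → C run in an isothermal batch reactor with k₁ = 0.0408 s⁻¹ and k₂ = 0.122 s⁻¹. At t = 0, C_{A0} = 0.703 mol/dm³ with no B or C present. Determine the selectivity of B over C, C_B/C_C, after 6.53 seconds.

The intermediate concentration in a first-order A→B→C sequence is C_B = k₁C_{A0}(e^(−k₁t) − e^(−k₂t))/(k₂−k₁).
e^(−k₁t) = e^(−0.0408×6.53) = e^(−0.2664) = 0.7661; e^(−k₂t) = e^(−0.7967) = 0.4508.
C_B = 0.0408×0.703/(0.122−0.0408) × (0.7661−0.4508) = 0.3532×0.3153 = 0.1114 mol/dm³.
C_A = C_{A0}e^(−k₁t) = 0.5386 mol/dm³, so C_C = C_{A0}−C_A−C_B = 0.05305 mol/dm³; C_B/C_C = 2.10.

2.10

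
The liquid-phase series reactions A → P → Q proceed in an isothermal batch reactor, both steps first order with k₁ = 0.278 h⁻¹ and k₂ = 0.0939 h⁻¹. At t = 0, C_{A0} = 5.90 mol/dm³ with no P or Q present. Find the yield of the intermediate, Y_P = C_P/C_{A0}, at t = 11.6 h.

For first-order series with pure A initially, C_P(t) = k₁C_{A0}/(k₂−k₁)·(e^(−k₁t) − e^(−k₂t)).
e^(−k₁t) = e^(−0.278×11.6) = e^(−3.225) = 0.03976; e^(−k₂t) = e^(−1.089) = 0.3365.
C_P = 0.278×5.90/(0.0939−0.278) × (0.03976−0.3365) = (-8.909)×(-0.2967) = 2.643 mol/dm³.
Y_P = C_P/C_{A0} = 2.643/5.90 = 0.448.

0.448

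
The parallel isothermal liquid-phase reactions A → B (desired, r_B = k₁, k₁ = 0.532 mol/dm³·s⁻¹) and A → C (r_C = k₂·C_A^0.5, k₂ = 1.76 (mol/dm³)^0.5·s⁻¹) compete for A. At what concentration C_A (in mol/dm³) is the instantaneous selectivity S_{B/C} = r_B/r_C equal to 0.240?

S_{B/C} = (k₁/k₂)·C_A^-0.5 ⇒ C_A = (S·k₂/k₁)^(-2).
= (0.240×1.76/0.532)^(-2) = (0.7940)^(-2) = 1.59 mol/dm³.

1.59 mol/dm³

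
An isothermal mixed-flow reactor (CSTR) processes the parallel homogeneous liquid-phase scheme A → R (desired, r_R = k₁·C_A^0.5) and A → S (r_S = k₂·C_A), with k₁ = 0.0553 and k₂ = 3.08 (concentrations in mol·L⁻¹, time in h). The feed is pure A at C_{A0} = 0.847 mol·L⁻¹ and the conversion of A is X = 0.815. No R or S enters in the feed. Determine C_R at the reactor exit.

Exit C_A = C_{A0}(1−X) = 0.847×0.185 = 0.1567 mol·L⁻¹.
Rates in a CSTR are evaluated at the outlet concentration: r_R = 0.0553×0.1567^0.5 = 0.02189, r_S = 3.08×0.1567 = 0.4826.
Fraction of consumed A going to R: r_R/(r_R+r_S) = 0.04339.
C_R = 0.04339·C_{A0}·X = 0.04339×0.847×0.815 = 0.0300 mol·L⁻¹.

0.0300 mol·L⁻¹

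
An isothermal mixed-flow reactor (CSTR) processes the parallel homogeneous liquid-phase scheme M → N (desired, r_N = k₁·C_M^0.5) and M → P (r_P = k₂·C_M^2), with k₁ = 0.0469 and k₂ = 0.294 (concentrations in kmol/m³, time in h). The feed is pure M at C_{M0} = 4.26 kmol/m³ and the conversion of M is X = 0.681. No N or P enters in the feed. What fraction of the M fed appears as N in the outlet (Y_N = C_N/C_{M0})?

0.0623

Exit C_M = C_{M0}(1−X) = 4.26×0.319 = 1.359 kmol/m³.
In a CSTR the entire volume is at exit conditions, so r_N = 0.0469×1.359^0.5 = 0.05467 and r_P = 0.294×1.359^2 = 0.5429.
Fraction of consumed M going to N: r_N/(r_N+r_P) = 0.09149.
C_N = 0.09149·C_{M0}·X = 0.09149×4.26×0.681 = 0.265 kmol/m³; Y_N = C_N/C_{M0} = 0.0623.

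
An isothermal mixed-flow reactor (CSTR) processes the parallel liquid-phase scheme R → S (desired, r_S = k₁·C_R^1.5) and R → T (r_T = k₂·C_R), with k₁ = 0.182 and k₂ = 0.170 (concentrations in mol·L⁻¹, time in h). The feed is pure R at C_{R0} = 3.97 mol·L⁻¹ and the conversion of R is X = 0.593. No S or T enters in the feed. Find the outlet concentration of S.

Exit C_R = C_{R0}(1−X) = 3.97×0.407 = 1.616 mol·L⁻¹.
In a CSTR the entire volume is at exit conditions, so r_S = 0.182×1.616^1.5 = 0.3738 and r_T = 0.170×1.616 = 0.2747.
Fraction of consumed R going to S: r_S/(r_S+r_T) = 0.5764.
C_S = 0.5764·C_{R0}·X = 0.5764×3.97×0.593 = 1.36 mol·L⁻¹.

1.36 mol·L⁻¹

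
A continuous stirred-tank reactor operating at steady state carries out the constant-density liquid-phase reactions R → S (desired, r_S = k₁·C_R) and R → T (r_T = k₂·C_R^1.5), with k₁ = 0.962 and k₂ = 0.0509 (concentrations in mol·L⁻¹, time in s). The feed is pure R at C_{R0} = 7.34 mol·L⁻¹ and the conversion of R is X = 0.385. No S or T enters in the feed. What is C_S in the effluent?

2.54 mol·L⁻¹

Exit C_R = C_{R0}(1−X) = 7.34×0.615 = 4.514 mol·L⁻¹.
A CSTR operates uniformly at the exit composition, giving r_S = 4.343 and r_T = 0.4882 (each k·C_R^n at C_R = 4.514).
Fraction of consumed R going to S: r_S/(r_S+r_T) = 0.8989.
C_S = 0.8989·C_{R0}·X = 0.8989×7.34×0.385 = 2.54 mol·L⁻¹.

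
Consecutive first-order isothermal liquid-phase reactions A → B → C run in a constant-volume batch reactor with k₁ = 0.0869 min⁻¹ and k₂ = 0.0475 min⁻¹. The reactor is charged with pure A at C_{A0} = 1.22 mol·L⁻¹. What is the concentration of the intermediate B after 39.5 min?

For first-order series with pure A initially, C_B(t) = k₁C_{A0}/(k₂−k₁)·(e^(−k₁t) − e^(−k₂t)).
e^(−k₁t) = e^(−0.0869×39.5) = e^(−3.433) = 0.03230; e^(−k₂t) = e^(−1.876) = 0.1532.
C_B = 0.0869×1.22/(0.0475−0.0869) × (0.03230−0.1532) = (-2.691)×(-0.1209) = 0.3252 mol·L⁻¹.

0.325 mol·L⁻¹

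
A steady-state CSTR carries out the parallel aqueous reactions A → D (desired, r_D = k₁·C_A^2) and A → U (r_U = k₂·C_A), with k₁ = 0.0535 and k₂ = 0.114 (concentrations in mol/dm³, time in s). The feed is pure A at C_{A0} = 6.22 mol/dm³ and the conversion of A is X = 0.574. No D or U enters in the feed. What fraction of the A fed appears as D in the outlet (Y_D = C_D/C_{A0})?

Exit C_A = C_{A0}(1−X) = 6.22×0.426 = 2.650 mol/dm³.
Rates in a CSTR are evaluated at the outlet concentration: r_D = 0.0535×2.650^2 = 0.3756, r_U = 0.114×2.650 = 0.3021.
Fraction of consumed A going to D: r_D/(r_D+r_U) = 0.5543.
C_D = 0.5543·C_{A0}·X = 0.5543×6.22×0.574 = 1.98 mol/dm³; Y_D = C_D/C_{A0} = 0.318.

0.318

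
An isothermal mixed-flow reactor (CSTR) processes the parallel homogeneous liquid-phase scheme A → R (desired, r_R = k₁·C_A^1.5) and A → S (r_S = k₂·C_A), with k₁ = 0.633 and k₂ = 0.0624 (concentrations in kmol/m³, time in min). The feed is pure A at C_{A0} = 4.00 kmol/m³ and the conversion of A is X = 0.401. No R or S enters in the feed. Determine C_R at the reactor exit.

1.51 kmol/m³

Exit C_A = C_{A0}(1−X) = 4.00×0.599 = 2.396 kmol/m³.
A CSTR operates uniformly at the exit composition, giving r_R = 2.348 and r_S = 0.1495 (each k·C_A^n at C_A = 2.396).
Fraction of consumed A going to R: r_R/(r_R+r_S) = 0.9401.
C_R = 0.9401·C_{A0}·X = 0.9401×4.00×0.401 = 1.51 kmol/m³.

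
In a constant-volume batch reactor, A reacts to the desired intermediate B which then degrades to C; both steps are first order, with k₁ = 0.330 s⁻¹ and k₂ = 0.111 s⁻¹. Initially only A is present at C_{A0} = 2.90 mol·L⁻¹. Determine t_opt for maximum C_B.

4.98 s

The intermediate peaks when r₁ = r₂, i.e. k₁e^(−k₁t) = k₂e^(−k₂t), giving t_opt = ln(k₂/k₁)/(k₂−k₁).
= ln(0.111/0.330)/(0.111−0.330) = ln(0.3364)/-0.2190 = -1.090/-0.2190 = 4.98 s.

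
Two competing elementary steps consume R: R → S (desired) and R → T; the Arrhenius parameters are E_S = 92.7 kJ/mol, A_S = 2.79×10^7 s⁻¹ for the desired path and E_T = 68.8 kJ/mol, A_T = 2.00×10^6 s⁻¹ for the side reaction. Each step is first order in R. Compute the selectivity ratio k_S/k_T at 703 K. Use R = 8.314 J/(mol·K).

0.234

With equal orders, S_{S/T} = k_S/k_T = (A_S/A_T)·exp[(E_T−E_S)/(RT)].
(E_T−E_S)/(RT) = (68.8−92.7)×10³/(8.314×703) = -23900/5845 = -4.089.
k_S/k_T = (2.79×10^7/2.00×10^6)·exp(-4.089) = 13.95 × 0.01675 = 0.234.
Since E_S > E_T, raising the temperature improves selectivity toward S.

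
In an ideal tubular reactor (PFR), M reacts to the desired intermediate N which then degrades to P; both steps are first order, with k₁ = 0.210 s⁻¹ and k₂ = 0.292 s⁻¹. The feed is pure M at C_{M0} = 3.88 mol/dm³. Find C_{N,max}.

1.20 mol/dm³

For a first-order series the maximum intermediate yield is C_{N,max}/C_{M0} = (k₁/k₂)^[k₂/(k₂−k₁)].
= (0.210/0.292)^(0.292/(0.292−0.210)) = (0.7192)^(3.561) = 0.3092.
C_{N,max} = 0.3092×3.88 = 1.20 mol/dm³.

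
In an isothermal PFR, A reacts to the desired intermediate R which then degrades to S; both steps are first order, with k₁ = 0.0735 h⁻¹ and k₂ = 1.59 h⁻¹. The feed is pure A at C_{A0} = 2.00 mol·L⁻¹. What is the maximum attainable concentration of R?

Evaluating C_R at τ_opt = ln(k₂/k₁)/(k₂−k₁) gives C_{R,max}/C_{A0} = (k₁/k₂)^[k₂/(k₂−k₁)].
= (0.0735/1.59)^(1.59/(1.59−0.0735)) = (0.04623)^(1.048) = 0.03983.
C_{R,max} = 0.03983×2.00 = 0.0797 mol·L⁻¹.

0.0797 mol·L⁻¹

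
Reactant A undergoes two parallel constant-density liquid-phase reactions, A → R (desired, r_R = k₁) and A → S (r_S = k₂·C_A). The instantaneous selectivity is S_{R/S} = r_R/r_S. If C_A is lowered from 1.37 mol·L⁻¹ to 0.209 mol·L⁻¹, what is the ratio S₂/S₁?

S_{R/S} = (k₁/k₂)·C_A⁻¹, so S₂/S₁ = (C_{A,2}/C_{A,1})⁻¹.
= 1.37/0.209 = 6.56.

6.56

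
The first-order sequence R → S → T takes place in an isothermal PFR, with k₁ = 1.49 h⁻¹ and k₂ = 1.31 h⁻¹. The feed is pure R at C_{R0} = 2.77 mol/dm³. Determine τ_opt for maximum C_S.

The intermediate peaks when r₁ = r₂, i.e. k₁e^(−k₁τ) = k₂e^(−k₂τ), giving τ_opt = ln(k₂/k₁)/(k₂−k₁).
= ln(1.31/1.49)/(1.31−1.49) = ln(0.8792)/-0.1800 = -0.1287/-0.1800 = 0.715 h.

0.715 h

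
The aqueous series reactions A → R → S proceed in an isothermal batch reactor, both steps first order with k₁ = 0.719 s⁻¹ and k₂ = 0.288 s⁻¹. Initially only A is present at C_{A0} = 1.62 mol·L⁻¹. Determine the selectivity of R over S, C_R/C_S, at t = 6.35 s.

For first-order series with pure A initially, C_R(t) = k₁C_{A0}/(k₂−k₁)·(e^(−k₁t) − e^(−k₂t)).
e^(−k₁t) = e^(−0.719×6.35) = e^(−4.566) = 0.01040; e^(−k₂t) = e^(−1.829) = 0.1606.
C_R = 0.719×1.62/(0.288−0.719) × (0.01040−0.1606) = (-2.703)×(-0.1502) = 0.4059 mol·L⁻¹.
C_A = C_{A0}e^(−k₁t) = 0.01685 mol·L⁻¹, so C_S = C_{A0}−C_A−C_R = 1.197 mol·L⁻¹; C_R/C_S = 0.339.

0.339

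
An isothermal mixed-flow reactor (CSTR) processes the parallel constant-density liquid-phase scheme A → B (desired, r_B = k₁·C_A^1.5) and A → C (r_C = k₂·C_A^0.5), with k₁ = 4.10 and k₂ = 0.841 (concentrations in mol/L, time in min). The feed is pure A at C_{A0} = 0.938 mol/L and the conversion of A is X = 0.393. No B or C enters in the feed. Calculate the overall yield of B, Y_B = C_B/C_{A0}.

Exit C_A = C_{A0}(1−X) = 0.938×0.607 = 0.5694 mol/L.
In a CSTR the entire volume is at exit conditions, so r_B = 4.10×0.5694^1.5 = 1.761 and r_C = 0.841×0.5694^0.5 = 0.6346.
Fraction of consumed A going to B: r_B/(r_B+r_C) = 0.7352.
C_B = 0.7352·C_{A0}·X = 0.7352×0.938×0.393 = 0.271 mol/L; Y_B = C_B/C_{A0} = 0.289.

0.289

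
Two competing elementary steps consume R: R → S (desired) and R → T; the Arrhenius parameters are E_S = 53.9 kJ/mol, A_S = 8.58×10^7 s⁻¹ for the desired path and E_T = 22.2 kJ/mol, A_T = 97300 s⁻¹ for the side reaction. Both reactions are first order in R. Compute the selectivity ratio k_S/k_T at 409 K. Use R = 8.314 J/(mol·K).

0.0788

Since both paths have the same order in R, the concentration cancels and S_{S/T} = k_S/k_T = (A_S/A_T)·exp[(E_T−E_S)/(RT)].
(E_T−E_S)/(RT) = (22.2−53.9)×10³/(8.314×409) = -31700/3400 = -9.322.
k_S/k_T = (8.58×10^7/97300)·exp(-9.322) = 881.8 × 8.940×10^-5 = 0.0788.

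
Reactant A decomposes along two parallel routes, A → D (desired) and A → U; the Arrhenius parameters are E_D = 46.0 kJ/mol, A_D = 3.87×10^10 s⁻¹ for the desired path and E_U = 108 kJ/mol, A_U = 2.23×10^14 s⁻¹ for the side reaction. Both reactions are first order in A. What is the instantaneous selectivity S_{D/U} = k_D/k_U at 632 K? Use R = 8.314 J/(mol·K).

23.1

Since both paths have the same order in A, the concentration cancels and S_{D/U} = k_D/k_U = (A_D/A_U)·exp[(E_U−E_D)/(RT)].
(E_U−E_D)/(RT) = (108−46.0)×10³/(8.314×632) = 62000/5254 = 11.80.
k_D/k_U = (3.87×10^10/2.23×10^14)·exp(11.80) = 1.735×10^-4 × 1.332×10^5 = 23.1.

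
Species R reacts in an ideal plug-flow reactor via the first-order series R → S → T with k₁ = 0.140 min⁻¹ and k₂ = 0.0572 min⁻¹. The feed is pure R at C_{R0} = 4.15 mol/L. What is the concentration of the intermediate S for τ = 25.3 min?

Solving the coupled first-order balances gives C_S(τ) = [k₁/(k₂−k₁)]·C_{R0}·(e^(−k₁τ) − e^(−k₂τ)).
e^(−k₁τ) = e^(−0.140×25.3) = e^(−3.542) = 0.02896; e^(−k₂τ) = e^(−1.447) = 0.2352.
C_S = 0.140×4.15/(0.0572−0.140) × (0.02896−0.2352) = (-7.017)×(-0.2063) = 1.447 mol/L.

1.45 mol/L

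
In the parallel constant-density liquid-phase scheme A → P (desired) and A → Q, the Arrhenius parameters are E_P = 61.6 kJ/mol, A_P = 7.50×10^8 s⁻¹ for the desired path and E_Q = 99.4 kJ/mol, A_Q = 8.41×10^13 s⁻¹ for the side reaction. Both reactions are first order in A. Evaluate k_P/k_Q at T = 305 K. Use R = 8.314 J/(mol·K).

26.6

With equal orders, S_{P/Q} = k_P/k_Q = (A_P/A_Q)·exp[(E_Q−E_P)/(RT)].
(E_Q−E_P)/(RT) = (99.4−61.6)×10³/(8.314×305) = 37800/2536 = 14.91.
k_P/k_Q = (7.50×10^8/8.41×10^13)·exp(14.91) = 8.918×10^-6 × 2.978×10^6 = 26.6.
Since E_P < E_Q, lowering the temperature improves selectivity toward P.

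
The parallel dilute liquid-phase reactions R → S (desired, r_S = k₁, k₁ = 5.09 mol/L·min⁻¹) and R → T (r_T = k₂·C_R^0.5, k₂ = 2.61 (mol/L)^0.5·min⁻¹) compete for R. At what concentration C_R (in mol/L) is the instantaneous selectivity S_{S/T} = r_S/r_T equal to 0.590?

10.9 mol/L

S_{S/T} = (k₁/k₂)·C_R^-0.5 ⇒ C_R = (S·k₂/k₁)^(-2).
= (0.590×2.61/5.09)^(-2) = (0.3025)^(-2) = 10.9 mol/L.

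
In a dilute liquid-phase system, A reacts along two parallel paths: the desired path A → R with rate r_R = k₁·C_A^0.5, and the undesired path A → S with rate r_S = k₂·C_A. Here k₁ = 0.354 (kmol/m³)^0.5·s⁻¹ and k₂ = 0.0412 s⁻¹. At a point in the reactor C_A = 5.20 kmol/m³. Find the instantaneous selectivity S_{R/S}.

S_{R/S} = r_R/r_S = (k₁·C_A^0.5)/(k₂·C_A) = (k₁/k₂)·C_A^-0.5.
= (0.354×5.200^0.5) / (0.0412×5.200) = 0.8072/0.2142 = 3.77.
The undesired path is higher order in A, so low C_A (CSTR or dilute feed) favours R.

3.77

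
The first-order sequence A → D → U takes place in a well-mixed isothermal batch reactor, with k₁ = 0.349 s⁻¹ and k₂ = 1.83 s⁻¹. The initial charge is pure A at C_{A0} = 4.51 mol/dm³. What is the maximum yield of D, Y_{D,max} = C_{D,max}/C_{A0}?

0.129

Evaluating C_D at t_opt = ln(k₂/k₁)/(k₂−k₁) gives C_{D,max}/C_{A0} = (k₁/k₂)^[k₂/(k₂−k₁)].
= (0.349/1.83)^(1.83/(1.83−0.349)) = (0.1907)^(1.236) = 0.1291.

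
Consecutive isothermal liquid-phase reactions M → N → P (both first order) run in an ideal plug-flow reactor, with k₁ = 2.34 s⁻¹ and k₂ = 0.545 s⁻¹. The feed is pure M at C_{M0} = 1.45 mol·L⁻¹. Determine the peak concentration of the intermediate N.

For a first-order series the maximum intermediate yield is C_{N,max}/C_{M0} = (k₁/k₂)^[k₂/(k₂−k₁)].
= (2.34/0.545)^(0.545/(0.545−2.34)) = (4.294)^(-0.3036) = 0.6425.
C_{N,max} = 0.6425×1.45 = 0.932 mol·L⁻¹.

0.932 mol·L⁻¹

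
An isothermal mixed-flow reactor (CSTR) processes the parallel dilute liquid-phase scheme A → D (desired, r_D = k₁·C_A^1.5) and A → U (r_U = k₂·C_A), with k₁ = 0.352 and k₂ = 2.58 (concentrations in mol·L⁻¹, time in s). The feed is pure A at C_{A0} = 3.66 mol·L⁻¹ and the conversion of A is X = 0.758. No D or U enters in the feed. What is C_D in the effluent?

0.316 mol·L⁻¹

Exit C_A = C_{A0}(1−X) = 3.66×0.242 = 0.8857 mol·L⁻¹.
In a CSTR the entire volume is at exit conditions, so r_D = 0.352×0.8857^1.5 = 0.2934 and r_U = 2.58×0.8857 = 2.285.
Fraction of consumed A going to D: r_D/(r_D+r_U) = 0.1138.
C_D = 0.1138·C_{A0}·X = 0.1138×3.66×0.758 = 0.316 mol·L⁻¹.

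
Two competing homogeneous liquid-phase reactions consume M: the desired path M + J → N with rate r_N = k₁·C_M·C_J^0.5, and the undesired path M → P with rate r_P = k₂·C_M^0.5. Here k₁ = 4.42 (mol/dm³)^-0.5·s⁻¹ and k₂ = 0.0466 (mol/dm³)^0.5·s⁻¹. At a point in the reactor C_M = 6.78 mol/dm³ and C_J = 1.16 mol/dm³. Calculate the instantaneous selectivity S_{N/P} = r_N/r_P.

266

S_{N/P} = r_N/r_P = (k₁·C_M·C_J^0.5)/(k₂·C_M^0.5) = (k₁/k₂)·C_M^0.5·C_J^0.5.
= (4.42×6.780×1.160^0.5) / (0.0466×6.780^0.5) = 32.28/0.1213 = 266.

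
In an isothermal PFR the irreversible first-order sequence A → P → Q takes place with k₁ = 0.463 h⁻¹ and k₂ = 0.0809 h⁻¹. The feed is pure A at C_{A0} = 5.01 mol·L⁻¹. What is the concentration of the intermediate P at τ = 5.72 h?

3.39 mol·L⁻¹

Solving the coupled first-order balances gives C_P(τ) = [k₁/(k₂−k₁)]·C_{A0}·(e^(−k₁τ) − e^(−k₂τ)).
e^(−k₁τ) = e^(−0.463×5.72) = e^(−2.648) = 0.07077; e^(−k₂τ) = e^(−0.4627) = 0.6296.
C_P = 0.463×5.01/(0.0809−0.463) × (0.07077−0.6296) = (-6.071)×(-0.5588) = 3.392 mol·L⁻¹.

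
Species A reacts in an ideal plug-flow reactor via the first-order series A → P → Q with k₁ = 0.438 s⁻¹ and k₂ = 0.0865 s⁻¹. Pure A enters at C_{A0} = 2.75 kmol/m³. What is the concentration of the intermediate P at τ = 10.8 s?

Solving the coupled first-order balances gives C_P(τ) = [k₁/(k₂−k₁)]·C_{A0}·(e^(−k₁τ) − e^(−k₂τ)).
e^(−k₁τ) = e^(−0.438×10.8) = e^(−4.730) = 0.008823; e^(−k₂τ) = e^(−0.9342) = 0.3929.
C_P = 0.438×2.75/(0.0865−0.438) × (0.008823−0.3929) = (-3.427)×(-0.3841) = 1.316 kmol/m³.

1.32 kmol/m³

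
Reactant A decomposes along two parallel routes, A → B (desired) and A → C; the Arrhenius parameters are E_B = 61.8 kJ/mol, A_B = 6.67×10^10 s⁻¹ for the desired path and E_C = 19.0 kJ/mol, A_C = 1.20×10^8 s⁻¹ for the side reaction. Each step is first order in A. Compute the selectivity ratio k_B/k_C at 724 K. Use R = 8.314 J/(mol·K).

k_B/k_C = (A_B/A_C)·exp[−(E_B−E_C)/(RT)] = (A_B/A_C)·exp[(E_C−E_B)/(RT)].
(E_C−E_B)/(RT) = (19.0−61.8)×10³/(8.314×724) = -42800/6019 = -7.110.
k_B/k_C = (6.67×10^10/1.20×10^8)·exp(-7.110) = 555.8 × 8.166×10^-4 = 0.454.
Since E_B > E_C, raising the temperature improves selectivity toward B.

0.454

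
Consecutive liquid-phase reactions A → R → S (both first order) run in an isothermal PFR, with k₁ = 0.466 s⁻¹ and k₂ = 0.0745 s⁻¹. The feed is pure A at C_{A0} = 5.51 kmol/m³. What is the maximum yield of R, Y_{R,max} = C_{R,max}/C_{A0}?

0.705

For a first-order series the maximum intermediate yield is C_{R,max}/C_{A0} = (k₁/k₂)^[k₂/(k₂−k₁)].
= (0.466/0.0745)^(0.0745/(0.0745−0.466)) = (6.255)^(-0.1903) = 0.7055.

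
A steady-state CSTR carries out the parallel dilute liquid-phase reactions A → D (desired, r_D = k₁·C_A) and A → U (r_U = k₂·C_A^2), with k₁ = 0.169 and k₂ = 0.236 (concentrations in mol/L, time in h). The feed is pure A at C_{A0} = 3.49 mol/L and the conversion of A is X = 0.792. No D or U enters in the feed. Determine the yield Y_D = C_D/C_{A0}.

Exit C_A = C_{A0}(1−X) = 3.49×0.208 = 0.7259 mol/L.
A CSTR operates uniformly at the exit composition, giving r_D = 0.1227 and r_U = 0.1244 (each k·C_A^n at C_A = 0.7259).
Fraction of consumed A going to D: r_D/(r_D+r_U) = 0.4966.
C_D = 0.4966·C_{A0}·X = 0.4966×3.49×0.792 = 1.37 mol/L; Y_D = C_D/C_{A0} = 0.393.

0.393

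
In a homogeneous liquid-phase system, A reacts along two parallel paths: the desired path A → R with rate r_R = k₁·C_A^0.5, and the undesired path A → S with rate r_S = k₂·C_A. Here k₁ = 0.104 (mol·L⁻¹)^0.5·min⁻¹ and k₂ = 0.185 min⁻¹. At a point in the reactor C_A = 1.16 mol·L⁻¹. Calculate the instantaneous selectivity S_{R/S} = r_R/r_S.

S_{R/S} = r_R/r_S = (k₁·C_A^0.5)/(k₂·C_A) = (k₁/k₂)·C_A^-0.5.
= (0.104×1.160^0.5) / (0.185×1.160) = 0.1120/0.2146 = 0.522.
The undesired path is higher order in A, so low C_A (CSTR or dilute feed) favours R.

0.522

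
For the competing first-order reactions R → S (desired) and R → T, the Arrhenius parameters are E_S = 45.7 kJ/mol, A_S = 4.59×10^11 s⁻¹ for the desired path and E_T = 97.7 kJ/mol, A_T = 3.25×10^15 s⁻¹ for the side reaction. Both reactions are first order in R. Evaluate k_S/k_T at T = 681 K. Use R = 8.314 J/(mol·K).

1.38

With equal orders, S_{S/T} = k_S/k_T = (A_S/A_T)·exp[(E_T−E_S)/(RT)].
(E_T−E_S)/(RT) = (97.7−45.7)×10³/(8.314×681) = 52000/5662 = 9.184.
k_S/k_T = (4.59×10^11/3.25×10^15)·exp(9.184) = 1.412×10^-4 × 9743 = 1.38.
Since E_S < E_T, lowering the temperature improves selectivity toward S.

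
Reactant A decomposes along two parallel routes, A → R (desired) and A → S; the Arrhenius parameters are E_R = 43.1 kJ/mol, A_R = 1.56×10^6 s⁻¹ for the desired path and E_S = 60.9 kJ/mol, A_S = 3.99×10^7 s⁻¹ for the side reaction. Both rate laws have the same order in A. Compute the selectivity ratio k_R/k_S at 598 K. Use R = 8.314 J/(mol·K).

k_R/k_S = (A_R/A_S)·exp[−(E_R−E_S)/(RT)] = (A_R/A_S)·exp[(E_S−E_R)/(RT)].
(E_S−E_R)/(RT) = (60.9−43.1)×10³/(8.314×598) = 17800/4972 = 3.580.
k_R/k_S = (1.56×10^6/3.99×10^7)·exp(3.580) = 0.03910 × 35.88 = 1.40.

1.40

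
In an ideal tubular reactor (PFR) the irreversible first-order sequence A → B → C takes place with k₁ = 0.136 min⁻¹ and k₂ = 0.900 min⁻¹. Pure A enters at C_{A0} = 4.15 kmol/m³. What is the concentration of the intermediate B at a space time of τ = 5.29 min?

Solving the coupled first-order balances gives C_B(τ) = [k₁/(k₂−k₁)]·C_{A0}·(e^(−k₁τ) − e^(−k₂τ)).
e^(−k₁τ) = e^(−0.136×5.29) = e^(−0.7194) = 0.4870; e^(−k₂τ) = e^(−4.761) = 0.008557.
C_B = 0.136×4.15/(0.900−0.136) × (0.4870−0.008557) = 0.7387×0.4785 = 0.3535 kmol/m³.

0.353 kmol/m³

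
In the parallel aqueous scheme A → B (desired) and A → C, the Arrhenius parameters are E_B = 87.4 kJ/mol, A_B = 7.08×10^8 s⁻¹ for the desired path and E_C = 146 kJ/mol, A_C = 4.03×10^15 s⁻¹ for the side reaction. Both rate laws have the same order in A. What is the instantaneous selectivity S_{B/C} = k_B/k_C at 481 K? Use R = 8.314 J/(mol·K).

0.406

With equal orders, S_{B/C} = k_B/k_C = (A_B/A_C)·exp[(E_C−E_B)/(RT)].
(E_C−E_B)/(RT) = (146−87.4)×10³/(8.314×481) = 58600/3999 = 14.65.
k_B/k_C = (7.08×10^8/4.03×10^15)·exp(14.65) = 1.757×10^-7 × 2.312×10^6 = 0.406.
Since E_B < E_C, lowering the temperature improves selectivity toward B.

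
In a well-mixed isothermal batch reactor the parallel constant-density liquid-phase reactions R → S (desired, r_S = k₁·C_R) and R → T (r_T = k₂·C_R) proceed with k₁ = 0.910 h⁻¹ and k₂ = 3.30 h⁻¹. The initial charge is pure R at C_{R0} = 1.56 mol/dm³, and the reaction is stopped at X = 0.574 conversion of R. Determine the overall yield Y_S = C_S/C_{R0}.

0.124

C_R = C_{R0}(1−X) = 0.6646 mol/dm³.
Both paths are first order in R, so the instantaneous fraction to S is constant: dC_S/d(−C_R) = k₁/(k₁+k₂) = 0.2162.
C_S = 0.2162·(C_{R0}−C_R) = 0.2162×0.8954 = 0.194 mol/dm³.
Y_S = C_S/C_{R0} = 0.1936/1.56 = 0.124.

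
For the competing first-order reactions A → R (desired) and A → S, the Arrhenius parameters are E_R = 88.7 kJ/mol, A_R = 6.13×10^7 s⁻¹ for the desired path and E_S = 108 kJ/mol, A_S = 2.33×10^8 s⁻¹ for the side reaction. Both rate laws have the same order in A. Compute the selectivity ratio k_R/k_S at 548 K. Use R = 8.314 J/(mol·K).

18.2

Since both paths have the same order in A, the concentration cancels and S_{R/S} = k_R/k_S = (A_R/A_S)·exp[(E_S−E_R)/(RT)].
(E_S−E_R)/(RT) = (108−88.7)×10³/(8.314×548) = 19300/4556 = 4.236.
k_R/k_S = (6.13×10^7/2.33×10^8)·exp(4.236) = 0.2631 × 69.14 = 18.2.
Since E_R < E_S, lowering the temperature improves selectivity toward R.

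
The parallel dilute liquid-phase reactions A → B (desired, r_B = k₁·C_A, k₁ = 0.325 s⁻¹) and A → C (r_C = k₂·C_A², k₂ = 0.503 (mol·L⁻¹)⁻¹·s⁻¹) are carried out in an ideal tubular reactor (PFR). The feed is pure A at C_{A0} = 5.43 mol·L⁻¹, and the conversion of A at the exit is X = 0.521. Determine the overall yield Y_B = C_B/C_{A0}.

0.0746

C_A = C_{A0}(1−X) = 2.601 mol·L⁻¹.
Along a PFR/batch, dC_B/dC_A = −r_B/(r_B+r_C) = −k₁/(k₁+k₂·C_A).
Integrating from C_{A0} to C_A: C_B = (0.325/0.503)·ln[(0.325+0.503·5.43)/(0.325+0.503·2.60)] = 0.6461·ln(3.056/1.633) = 0.4049 mol·L⁻¹.
Y_B = C_B/C_{A0} = 0.4049/5.43 = 0.0746.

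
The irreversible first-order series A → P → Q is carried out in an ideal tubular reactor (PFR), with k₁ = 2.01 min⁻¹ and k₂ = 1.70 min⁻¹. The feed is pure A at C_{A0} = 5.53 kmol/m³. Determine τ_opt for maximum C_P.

The intermediate peaks when r₁ = r₂, i.e. k₁e^(−k₁τ) = k₂e^(−k₂τ), giving τ_opt = ln(k₂/k₁)/(k₂−k₁).
= ln(1.70/2.01)/(1.70−2.01) = ln(0.8458)/-0.3100 = -0.1675/-0.3100 = 0.540 min.

0.540 min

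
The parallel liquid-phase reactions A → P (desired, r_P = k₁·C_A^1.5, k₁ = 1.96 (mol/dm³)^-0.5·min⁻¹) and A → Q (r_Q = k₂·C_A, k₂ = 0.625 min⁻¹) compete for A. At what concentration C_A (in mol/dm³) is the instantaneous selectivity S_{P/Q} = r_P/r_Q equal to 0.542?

0.0299 mol/dm³

S_{P/Q} = (k₁/k₂)·C_A^0.5 ⇒ C_A = (S·k₂/k₁)^(2).
= (0.542×0.625/1.96)^(2) = (0.1728)^(2) = 0.0299 mol/dm³.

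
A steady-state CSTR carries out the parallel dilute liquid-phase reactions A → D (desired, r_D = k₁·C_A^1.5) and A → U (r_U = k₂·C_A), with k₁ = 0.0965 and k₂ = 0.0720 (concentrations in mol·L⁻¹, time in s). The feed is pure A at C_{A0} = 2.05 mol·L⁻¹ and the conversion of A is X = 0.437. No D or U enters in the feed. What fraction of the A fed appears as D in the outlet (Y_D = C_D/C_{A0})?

Exit C_A = C_{A0}(1−X) = 2.05×0.563 = 1.154 mol·L⁻¹.
Rates in a CSTR are evaluated at the outlet concentration: r_D = 0.0965×1.154^1.5 = 0.1197, r_U = 0.0720×1.154 = 0.08310.
Fraction of consumed A going to D: r_D/(r_D+r_U) = 0.5901.
C_D = 0.5901·C_{A0}·X = 0.5901×2.05×0.437 = 0.529 mol·L⁻¹; Y_D = C_D/C_{A0} = 0.258.

0.258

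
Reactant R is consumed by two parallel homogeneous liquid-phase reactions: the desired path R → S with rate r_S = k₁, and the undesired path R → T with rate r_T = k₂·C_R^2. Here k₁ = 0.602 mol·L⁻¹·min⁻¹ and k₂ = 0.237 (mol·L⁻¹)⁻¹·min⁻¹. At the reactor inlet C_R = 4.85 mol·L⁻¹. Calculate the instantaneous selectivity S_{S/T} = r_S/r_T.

S_{S/T} = r_S/r_T = (k₁)/(k₂·C_R^2) = (k₁/k₂)·C_R^-2.
= (0.602) / (0.237×4.850^2) = 0.6020/5.575 = 0.108.

0.108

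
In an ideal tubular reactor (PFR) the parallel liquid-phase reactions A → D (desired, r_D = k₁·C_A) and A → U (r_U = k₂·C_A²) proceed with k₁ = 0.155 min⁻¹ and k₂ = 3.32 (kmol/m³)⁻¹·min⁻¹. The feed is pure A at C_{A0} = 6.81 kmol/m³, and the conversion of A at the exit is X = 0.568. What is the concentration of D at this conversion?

0.0388 kmol/m³

C_A = C_{A0}(1−X) = 2.942 kmol/m³.
Along a PFR/batch, dC_D/dC_A = −r_D/(r_D+r_U) = −k₁/(k₁+k₂·C_A).
Integrating from C_{A0} to C_A: C_D = (0.155/3.32)·ln[(0.155+3.32·6.81)/(0.155+3.32·2.94)] = 0.04669·ln(22.76/9.922) = 0.03877 kmol/m³.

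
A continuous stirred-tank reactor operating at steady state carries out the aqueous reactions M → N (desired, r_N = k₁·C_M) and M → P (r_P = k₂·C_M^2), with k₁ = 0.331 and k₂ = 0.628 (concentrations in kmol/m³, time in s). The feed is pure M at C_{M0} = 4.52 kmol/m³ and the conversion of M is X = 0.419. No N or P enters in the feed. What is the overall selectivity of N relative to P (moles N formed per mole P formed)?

0.201

Exit C_M = C_{M0}(1−X) = 4.52×0.581 = 2.626 kmol/m³.
Rates in a CSTR are evaluated at the outlet concentration: r_N = 0.331×2.626 = 0.8692, r_P = 0.628×2.626^2 = 4.331.
Overall selectivity = C_N/C_P = r_Nτ/(r_Pτ) = r_N/r_P = 0.201.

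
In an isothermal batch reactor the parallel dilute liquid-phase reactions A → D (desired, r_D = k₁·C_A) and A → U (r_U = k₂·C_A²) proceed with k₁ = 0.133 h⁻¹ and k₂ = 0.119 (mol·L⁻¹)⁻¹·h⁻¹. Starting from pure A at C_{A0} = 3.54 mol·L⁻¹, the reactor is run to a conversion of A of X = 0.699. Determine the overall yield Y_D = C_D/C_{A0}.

C_A = C_{A0}(1−X) = 1.066 mol·L⁻¹.
Along a PFR/batch, dC_D/dC_A = −r_D/(r_D+r_U) = −k₁/(k₁+k₂·C_A).
Integrating from C_{A0} to C_A: C_D = (0.133/0.119)·ln[(0.133+0.119·3.54)/(0.133+0.119·1.07)] = 1.118·ln(0.5543/0.2598) = 0.8469 mol·L⁻¹.
Y_D = C_D/C_{A0} = 0.8469/3.54 = 0.239.

0.239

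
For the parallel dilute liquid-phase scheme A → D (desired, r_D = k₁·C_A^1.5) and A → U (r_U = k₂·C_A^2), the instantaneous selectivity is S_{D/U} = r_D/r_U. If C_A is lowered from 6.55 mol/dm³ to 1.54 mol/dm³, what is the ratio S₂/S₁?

2.06

S_{D/U} = (k₁/k₂)·C_A^-0.5, so S₂/S₁ = (C_{A,2}/C_{A,1})^-0.5.
= (1.54/6.55)^(-0.5) = (0.2351)^(-0.5) = 2.06.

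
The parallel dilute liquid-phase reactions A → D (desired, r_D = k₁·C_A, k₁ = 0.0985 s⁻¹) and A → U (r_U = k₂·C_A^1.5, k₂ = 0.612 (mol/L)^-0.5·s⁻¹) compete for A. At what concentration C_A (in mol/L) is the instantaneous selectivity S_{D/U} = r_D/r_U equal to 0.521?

S_{D/U} = (k₁/k₂)·C_A^-0.5 ⇒ C_A = (S·k₂/k₁)^(-2).
= (0.521×0.612/0.0985)^(-2) = (3.237)^(-2) = 0.0954 mol/L.

0.0954 mol/L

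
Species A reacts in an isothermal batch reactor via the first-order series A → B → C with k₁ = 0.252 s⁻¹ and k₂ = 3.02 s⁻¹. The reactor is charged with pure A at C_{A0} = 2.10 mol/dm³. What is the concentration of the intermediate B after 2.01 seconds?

For first-order series with pure A initially, C_B(t) = k₁C_{A0}/(k₂−k₁)·(e^(−k₁t) − e^(−k₂t)).
e^(−k₁t) = e^(−0.252×2.01) = e^(−0.5065) = 0.6026; e^(−k₂t) = e^(−6.070) = 0.002311.
C_B = 0.252×2.10/(3.02−0.252) × (0.6026−0.002311) = 0.1912×0.6003 = 0.1148 mol/dm³.

0.115 mol/dm³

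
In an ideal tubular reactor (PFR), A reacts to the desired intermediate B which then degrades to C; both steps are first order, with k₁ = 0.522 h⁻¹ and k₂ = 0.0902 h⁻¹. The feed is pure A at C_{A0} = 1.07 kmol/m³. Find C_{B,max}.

For a first-order series the maximum intermediate yield is C_{B,max}/C_{A0} = (k₁/k₂)^[k₂/(k₂−k₁)].
= (0.522/0.0902)^(0.0902/(0.0902−0.522)) = (5.787)^(-0.2089) = 0.6930.
C_{B,max} = 0.6930×1.07 = 0.741 kmol/m³.

0.741 kmol/m³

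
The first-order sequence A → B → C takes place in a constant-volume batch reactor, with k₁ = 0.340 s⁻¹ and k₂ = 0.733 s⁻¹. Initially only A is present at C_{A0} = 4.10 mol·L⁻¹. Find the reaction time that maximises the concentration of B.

1.95 s

The intermediate peaks when r₁ = r₂, i.e. k₁e^(−k₁t) = k₂e^(−k₂t), giving t_opt = ln(k₂/k₁)/(k₂−k₁).
= ln(0.733/0.340)/(0.733−0.340) = ln(2.156)/0.3930 = 0.7682/0.3930 = 1.95 s.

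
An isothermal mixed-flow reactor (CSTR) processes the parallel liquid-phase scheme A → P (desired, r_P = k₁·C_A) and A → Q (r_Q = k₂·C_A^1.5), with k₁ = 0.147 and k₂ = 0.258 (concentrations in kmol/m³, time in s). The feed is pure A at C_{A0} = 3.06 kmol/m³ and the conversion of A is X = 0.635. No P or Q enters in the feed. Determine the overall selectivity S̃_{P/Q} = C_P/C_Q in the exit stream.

0.539

Exit C_A = C_{A0}(1−X) = 3.06×0.365 = 1.117 kmol/m³.
Rates in a CSTR are evaluated at the outlet concentration: r_P = 0.147×1.117 = 0.1642, r_Q = 0.258×1.117^1.5 = 0.3045.
Overall selectivity = C_P/C_Q = r_Pτ/(r_Qτ) = r_P/r_Q = 0.539.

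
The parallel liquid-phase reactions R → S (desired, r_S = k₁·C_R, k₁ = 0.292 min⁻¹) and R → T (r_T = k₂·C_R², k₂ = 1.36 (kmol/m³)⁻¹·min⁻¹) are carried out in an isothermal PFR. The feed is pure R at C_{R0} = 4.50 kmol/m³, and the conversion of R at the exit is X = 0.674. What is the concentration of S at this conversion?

0.221 kmol/m³

C_R = C_{R0}(1−X) = 1.467 kmol/m³.
Along a PFR/batch, dC_S/dC_R = −r_S/(r_S+r_T) = −k₁/(k₁+k₂·C_R).
Integrating from C_{R0} to C_R: C_S = (0.292/1.36)·ln[(0.292+1.36·4.50)/(0.292+1.36·1.47)] = 0.2147·ln(6.412/2.287) = 0.2213 kmol/m³.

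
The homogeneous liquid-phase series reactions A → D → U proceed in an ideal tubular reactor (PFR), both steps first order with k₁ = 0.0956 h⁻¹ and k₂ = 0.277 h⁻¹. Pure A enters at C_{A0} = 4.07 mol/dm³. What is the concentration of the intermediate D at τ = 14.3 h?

Solving the coupled first-order balances gives C_D(τ) = [k₁/(k₂−k₁)]·C_{A0}·(e^(−k₁τ) − e^(−k₂τ)).
e^(−k₁τ) = e^(−0.0956×14.3) = e^(−1.367) = 0.2549; e^(−k₂τ) = e^(−3.961) = 0.01904.
C_D = 0.0956×4.07/(0.277−0.0956) × (0.2549−0.01904) = 2.145×0.2358 = 0.5058 mol/dm³.

0.506 mol/dm³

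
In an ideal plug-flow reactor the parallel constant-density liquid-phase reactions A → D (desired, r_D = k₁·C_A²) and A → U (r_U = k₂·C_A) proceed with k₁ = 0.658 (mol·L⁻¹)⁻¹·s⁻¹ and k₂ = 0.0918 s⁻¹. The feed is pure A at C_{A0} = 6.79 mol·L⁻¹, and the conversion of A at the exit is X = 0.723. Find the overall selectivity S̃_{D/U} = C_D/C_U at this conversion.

C_A = C_{A0}(1−X) = 1.881 mol·L⁻¹.
Along a PFR/batch, dC_U/dC_A = −r_U/(r_D+r_U) = −k₂/(k₂+k₁·C_A).
Integrating from C_{A0} to C_A: C_U = (0.0918/0.658)·ln[(0.0918+0.658·6.79)/(0.0918+0.658·1.88)] = 0.1395·ln(4.560/1.329) = 0.1720 mol·L⁻¹.
Then C_D = (C_{A0}−C_A) − C_U = 4.909 − 0.1720 = 4.737 mol·L⁻¹.
S̃_{D/U} = C_D/C_U = 4.737/0.1720 = 27.5.

27.5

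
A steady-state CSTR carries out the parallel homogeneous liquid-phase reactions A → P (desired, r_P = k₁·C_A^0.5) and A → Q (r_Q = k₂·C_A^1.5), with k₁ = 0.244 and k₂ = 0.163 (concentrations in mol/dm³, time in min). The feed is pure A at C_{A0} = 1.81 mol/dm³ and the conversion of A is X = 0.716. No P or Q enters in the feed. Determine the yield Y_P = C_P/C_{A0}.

Exit C_A = C_{A0}(1−X) = 1.81×0.284 = 0.5140 mol/dm³.
In a CSTR the entire volume is at exit conditions, so r_P = 0.244×0.5140^0.5 = 0.1749 and r_Q = 0.163×0.5140^1.5 = 0.06007.
Fraction of consumed A going to P: r_P/(r_P+r_Q) = 0.7444.
C_P = 0.7444·C_{A0}·X = 0.7444×1.81×0.716 = 0.965 mol/dm³; Y_P = C_P/C_{A0} = 0.533.

0.533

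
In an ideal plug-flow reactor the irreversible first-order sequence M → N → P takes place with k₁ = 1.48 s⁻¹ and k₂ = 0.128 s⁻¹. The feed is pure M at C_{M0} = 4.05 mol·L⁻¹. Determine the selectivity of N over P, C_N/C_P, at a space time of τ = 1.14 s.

10.4

Solving the coupled first-order balances gives C_N(τ) = [k₁/(k₂−k₁)]·C_{M0}·(e^(−k₁τ) − e^(−k₂τ)).
e^(−k₁τ) = e^(−1.48×1.14) = e^(−1.687) = 0.1850; e^(−k₂τ) = e^(−0.1459) = 0.8642.
C_N = 1.48×4.05/(0.128−1.48) × (0.1850−0.8642) = (-4.433)×(-0.6792) = 3.011 mol·L⁻¹.
C_M = C_{M0}e^(−k₁τ) = 0.7494 mol·L⁻¹, so C_P = C_{M0}−C_M−C_N = 0.2895 mol·L⁻¹; C_N/C_P = 10.4.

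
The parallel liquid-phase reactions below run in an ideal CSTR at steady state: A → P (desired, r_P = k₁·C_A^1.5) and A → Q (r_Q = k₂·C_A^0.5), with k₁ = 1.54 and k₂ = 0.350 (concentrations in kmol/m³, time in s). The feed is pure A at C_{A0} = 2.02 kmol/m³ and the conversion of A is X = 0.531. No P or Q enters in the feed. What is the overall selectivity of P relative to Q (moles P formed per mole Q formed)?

4.17

Exit C_A = C_{A0}(1−X) = 2.02×0.469 = 0.9474 kmol/m³.
A CSTR operates uniformly at the exit composition, giving r_P = 1.420 and r_Q = 0.3407 (each k·C_A^n at C_A = 0.9474).
Overall selectivity = C_P/C_Q = r_Pτ/(r_Qτ) = r_P/r_Q = 4.17.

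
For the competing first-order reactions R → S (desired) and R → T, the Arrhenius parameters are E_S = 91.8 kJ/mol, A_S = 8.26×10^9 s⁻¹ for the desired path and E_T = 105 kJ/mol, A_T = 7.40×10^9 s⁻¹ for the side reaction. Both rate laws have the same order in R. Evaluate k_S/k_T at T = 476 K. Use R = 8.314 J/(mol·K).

31.4

With equal orders, S_{S/T} = k_S/k_T = (A_S/A_T)·exp[(E_T−E_S)/(RT)].
(E_T−E_S)/(RT) = (105−91.8)×10³/(8.314×476) = 13200/3957 = 3.335.
k_S/k_T = (8.26×10^9/7.40×10^9)·exp(3.335) = 1.116 × 28.09 = 31.4.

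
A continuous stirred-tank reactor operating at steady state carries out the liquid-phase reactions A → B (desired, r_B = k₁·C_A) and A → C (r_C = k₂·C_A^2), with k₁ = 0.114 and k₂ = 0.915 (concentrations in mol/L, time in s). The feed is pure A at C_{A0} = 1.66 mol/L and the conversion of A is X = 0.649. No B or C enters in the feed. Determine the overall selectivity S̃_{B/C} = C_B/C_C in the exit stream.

Exit C_A = C_{A0}(1−X) = 1.66×0.351 = 0.5827 mol/L.
In a CSTR the entire volume is at exit conditions, so r_B = 0.114×0.5827 = 0.06642 and r_C = 0.915×0.5827^2 = 0.3106.
Overall selectivity = C_B/C_C = r_Bτ/(r_Cτ) = r_B/r_C = 0.214.

0.214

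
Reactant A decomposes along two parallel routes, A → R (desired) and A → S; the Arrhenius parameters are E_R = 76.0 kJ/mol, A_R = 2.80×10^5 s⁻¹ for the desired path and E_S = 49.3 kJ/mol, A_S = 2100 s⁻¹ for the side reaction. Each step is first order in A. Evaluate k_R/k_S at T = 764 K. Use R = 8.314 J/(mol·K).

1.99

k_R/k_S = (A_R/A_S)·exp[−(E_R−E_S)/(RT)] = (A_R/A_S)·exp[(E_S−E_R)/(RT)].
(E_S−E_R)/(RT) = (49.3−76.0)×10³/(8.314×764) = -26700/6352 = -4.203.
k_R/k_S = (2.80×10^5/2100)·exp(-4.203) = 133.3 × 0.01494 = 1.99.
Since E_R > E_S, raising the temperature improves selectivity toward R.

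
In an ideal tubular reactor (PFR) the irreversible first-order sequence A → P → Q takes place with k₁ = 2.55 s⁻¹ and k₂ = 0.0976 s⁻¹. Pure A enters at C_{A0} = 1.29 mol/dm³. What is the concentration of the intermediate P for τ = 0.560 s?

0.948 mol/dm³

Solving the coupled first-order balances gives C_P(τ) = [k₁/(k₂−k₁)]·C_{A0}·(e^(−k₁τ) − e^(−k₂τ)).
e^(−k₁τ) = e^(−2.55×0.560) = e^(−1.428) = 0.2398; e^(−k₂τ) = e^(−0.05466) = 0.9468.
C_P = 2.55×1.29/(0.0976−2.55) × (0.2398−0.9468) = (-1.341)×(-0.7070) = 0.9484 mol/dm³.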